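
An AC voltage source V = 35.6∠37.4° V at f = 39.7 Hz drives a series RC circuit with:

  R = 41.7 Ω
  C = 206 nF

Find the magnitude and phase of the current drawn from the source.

Step 1 — Angular frequency: ω = 2π·f = 2π·39.7 = 249.4 rad/s.
Step 2 — Component impedances:
  R: Z = R = 41.7 Ω
  C: Z = 1/(jωC) = -j/(ω·C) = 0 - j1.946e+04 Ω
Step 3 — Series combination: Z_total = R + C = 41.7 - j1.946e+04 Ω = 1.946e+04∠-89.9° Ω.
Step 4 — Source phasor: V = 35.6∠37.4° V = 28.28 + j21.62 V.
Step 5 — Ohm's law: I = V / Z_total = (28.28 + j21.62) / (41.7 - j1.946e+04) = -0.001108 + j0.001456 A.
Step 6 — Convert to polar: |I| = 0.001829 A, ∠I = 127.3°.

I = 0.001829∠127.3° A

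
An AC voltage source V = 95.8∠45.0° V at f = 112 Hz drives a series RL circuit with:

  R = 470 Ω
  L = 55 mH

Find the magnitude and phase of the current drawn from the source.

Step 1 — Angular frequency: ω = 2π·f = 2π·112 = 703.7 rad/s.
Step 2 — Component impedances:
  R: Z = R = 470 Ω
  L: Z = jωL = j·703.7·0.055 = 0 + j38.7 Ω
Step 3 — Series combination: Z_total = R + L = 470 + j38.7 Ω = 471.6∠4.7° Ω.
Step 4 — Source phasor: V = 95.8∠45.0° V = 67.74 + j67.74 V.
Step 5 — Ohm's law: I = V / Z_total = (67.74 + j67.74) / (470 + j38.7) = 0.1549 + j0.1314 A.
Step 6 — Convert to polar: |I| = 0.2031 A, ∠I = 40.3°.

I = 0.2031∠40.3° A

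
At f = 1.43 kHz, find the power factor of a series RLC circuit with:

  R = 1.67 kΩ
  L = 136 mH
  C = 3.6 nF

Step 1 — Angular frequency: ω = 2π·f = 2π·1430 = 8985 rad/s.
Step 2 — Component impedances:
  R: Z = R = 1670 Ω
  L: Z = jωL = j·8985·0.136 = 0 + j1222 Ω
  C: Z = 1/(jωC) = -j/(ω·C) = 0 - j3.092e+04 Ω
Step 3 — Series combination: Z_total = R + L + C = 1670 - j2.969e+04 Ω = 2.974e+04∠-86.8° Ω.
Step 4 — Power factor: PF = cos(φ) = Re(Z)/|Z| = 1670/2.974e+04 = 0.05615.
Step 5 — Type: Im(Z) = -2.969e+04 ⇒ leading (phase φ = -86.8°).

PF = 0.05615 (leading, φ = -86.8°)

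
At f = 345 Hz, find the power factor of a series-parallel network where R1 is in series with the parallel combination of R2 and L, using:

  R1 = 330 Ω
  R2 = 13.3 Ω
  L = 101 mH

Step 1 — Angular frequency: ω = 2π·f = 2π·345 = 2168 rad/s.
Step 2 — Component impedances:
  R1: Z = R = 330 Ω
  R2: Z = R = 13.3 Ω
  L: Z = jωL = j·2168·0.101 = 0 + j218.9 Ω
Step 3 — Parallel branch: R2 || L = 1/(1/R2 + 1/L) = 13.25 + j0.805 Ω.
Step 4 — Series with R1: Z_total = R1 + (R2 || L) = 343.3 + j0.805 Ω = 343.3∠0.1° Ω.
Step 5 — Power factor: PF = cos(φ) = Re(Z)/|Z| = 343.3/343.3 = 1.
Step 6 — Type: Im(Z) = 0.805 ⇒ lagging (phase φ = 0.1°).

PF = 1 (lagging, φ = 0.1°)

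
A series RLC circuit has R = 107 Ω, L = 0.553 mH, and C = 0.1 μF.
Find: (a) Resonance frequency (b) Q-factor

Step 1 — Resonance condition Im(Z)=0 gives ω₀ = 1/√(LC).
Step 2 — ω₀ = 1/√(0.000553·1e-07) = 1.345e+05 rad/s.
Step 3 — f₀ = ω₀/(2π) = 2.14e+04 Hz.
Step 4 — Series Q: Q = ω₀L/R = 1.345e+05·0.000553/107 = 0.695.

(a) f₀ = 2.14e+04 Hz  (b) Q = 0.695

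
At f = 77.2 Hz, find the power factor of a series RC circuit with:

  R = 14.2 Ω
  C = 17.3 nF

Step 1 — Angular frequency: ω = 2π·f = 2π·77.2 = 485.1 rad/s.
Step 2 — Component impedances:
  R: Z = R = 14.2 Ω
  C: Z = 1/(jωC) = -j/(ω·C) = 0 - j1.192e+05 Ω
Step 3 — Series combination: Z_total = R + C = 14.2 - j1.192e+05 Ω = 1.192e+05∠-90.0° Ω.
Step 4 — Power factor: PF = cos(φ) = Re(Z)/|Z| = 14.2/1.1917e+05 = 0.0001192.
Step 5 — Type: Im(Z) = -1.192e+05 ⇒ leading (phase φ = -90.0°).

PF = 0.0001192 (leading, φ = -90.0°)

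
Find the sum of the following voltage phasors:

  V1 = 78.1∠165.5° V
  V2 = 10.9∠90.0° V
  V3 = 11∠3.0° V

Step 1 — Convert each phasor to rectangular form:
  V1 = 78.1·(cos(165.5°) + j·sin(165.5°)) = -75.61 + j19.55 V
  V2 = 10.9·(cos(90.0°) + j·sin(90.0°)) = 0 + j10.9 V
  V3 = 11·(cos(3.0°) + j·sin(3.0°)) = 10.98 + j0.5757 V
Step 2 — Sum components: V_total = -64.63 + j31.03 V.
Step 3 — Convert to polar: |V_total| = 71.69 V, ∠V_total = 154.4°.

V_total = 71.69∠154.4° V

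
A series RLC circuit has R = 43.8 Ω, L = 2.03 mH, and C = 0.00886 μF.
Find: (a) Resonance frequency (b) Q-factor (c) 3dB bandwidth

Step 1 — Resonance condition Im(Z)=0 gives ω₀ = 1/√(LC).
Step 2 — ω₀ = 1/√(0.00203·8.86e-09) = 2.358e+05 rad/s.
Step 3 — f₀ = ω₀/(2π) = 3.753e+04 Hz.
Step 4 — Series Q: Q = ω₀L/R = 2.358e+05·0.00203/43.8 = 10.93.
Step 5 — 3dB bandwidth: Δω = ω₀/Q = 2.158e+04 rad/s; BW = Δω/(2π) = 3434 Hz.

(a) f₀ = 3.753e+04 Hz  (b) Q = 10.93  (c) BW = 3434 Hz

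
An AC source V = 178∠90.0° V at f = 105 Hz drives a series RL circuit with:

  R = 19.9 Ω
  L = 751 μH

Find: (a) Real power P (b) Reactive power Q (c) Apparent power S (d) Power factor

Step 1 — Angular frequency: ω = 2π·f = 2π·105 = 659.7 rad/s.
Step 2 — Component impedances:
  R: Z = R = 19.9 Ω
  L: Z = jωL = j·659.7·0.000751 = 0 + j0.4955 Ω
Step 3 — Series combination: Z_total = R + L = 19.9 + j0.4955 Ω = 19.91∠1.4° Ω.
Step 4 — Source phasor: V = 178∠90.0° V = 0 + j178 V.
Step 5 — Current: I = V / Z = 0.2226 + j8.939 A = 8.942∠88.6° A.
Step 6 — Complex power: S = V·I* = 1591 + j39.62 VA.
Step 7 — Real power: P = Re(S) = 1591 W.
Step 8 — Reactive power: Q = Im(S) = 39.62 VAR.
Step 9 — Apparent power: |S| = 1592 VA.
Step 10 — Power factor: PF = P/|S| = 0.9997 (lagging).

(a) P = 1591 W  (b) Q = 39.62 VAR  (c) S = 1592 VA  (d) PF = 0.9997 (lagging)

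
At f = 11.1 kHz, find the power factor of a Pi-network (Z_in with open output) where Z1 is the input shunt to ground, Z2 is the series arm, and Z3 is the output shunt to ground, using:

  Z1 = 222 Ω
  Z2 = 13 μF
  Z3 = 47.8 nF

Step 1 — Angular frequency: ω = 2π·f = 2π·1.11e+04 = 6.974e+04 rad/s.
Step 2 — Component impedances:
  Z1: Z = R = 222 Ω
  Z2: Z = 1/(jωC) = -j/(ω·C) = 0 - j1.103 Ω
  Z3: Z = 1/(jωC) = -j/(ω·C) = 0 - j300 Ω
Step 3 — With open output, the series arm Z2 and the output shunt Z3 appear in series to ground: Z2 + Z3 = 0 - j301.1 Ω.
Step 4 — Parallel with input shunt Z1: Z_in = Z1 || (Z2 + Z3) = 143.8 - j106 Ω = 178.7∠-36.4° Ω.
Step 5 — Power factor: PF = cos(φ) = Re(Z)/|Z| = 143.808/178.6767 = 0.8049.
Step 6 — Type: Im(Z) = -106 ⇒ leading (phase φ = -36.4°).

PF = 0.8049 (leading, φ = -36.4°)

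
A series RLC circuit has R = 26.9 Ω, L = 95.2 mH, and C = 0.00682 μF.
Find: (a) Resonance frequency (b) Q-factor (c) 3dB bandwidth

Step 1 — Resonance condition Im(Z)=0 gives ω₀ = 1/√(LC).
Step 2 — ω₀ = 1/√(0.0952·6.82e-09) = 3.925e+04 rad/s.
Step 3 — f₀ = ω₀/(2π) = 6246 Hz.
Step 4 — Series Q: Q = ω₀L/R = 3.925e+04·0.0952/26.9 = 138.9.
Step 5 — 3dB bandwidth: Δω = ω₀/Q = 282.6 rad/s; BW = Δω/(2π) = 44.97 Hz.

(a) f₀ = 6246 Hz  (b) Q = 138.9  (c) BW = 44.97 Hz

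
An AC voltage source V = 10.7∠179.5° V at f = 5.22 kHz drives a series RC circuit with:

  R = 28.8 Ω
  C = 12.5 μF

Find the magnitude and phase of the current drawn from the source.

Step 1 — Angular frequency: ω = 2π·f = 2π·5220 = 3.28e+04 rad/s.
Step 2 — Component impedances:
  R: Z = R = 28.8 Ω
  C: Z = 1/(jωC) = -j/(ω·C) = 0 - j2.439 Ω
Step 3 — Series combination: Z_total = R + C = 28.8 - j2.439 Ω = 28.9∠-4.8° Ω.
Step 4 — Source phasor: V = 10.7∠179.5° V = -10.7 + j0.09337 V.
Step 5 — Ohm's law: I = V / Z_total = (-10.7 + j0.09337) / (28.8 - j2.439) = -0.3691 - j0.02802 A.
Step 6 — Convert to polar: |I| = 0.3702 A, ∠I = -175.7°.

I = 0.3702∠-175.7° A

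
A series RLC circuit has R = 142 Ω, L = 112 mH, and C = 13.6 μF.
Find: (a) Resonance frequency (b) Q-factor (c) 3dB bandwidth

Step 1 — Resonance condition Im(Z)=0 gives ω₀ = 1/√(LC).
Step 2 — ω₀ = 1/√(0.112·1.36e-05) = 810.3 rad/s.
Step 3 — f₀ = ω₀/(2π) = 129 Hz.
Step 4 — Series Q: Q = ω₀L/R = 810.3·0.112/142 = 0.6391.
Step 5 — 3dB bandwidth: Δω = ω₀/Q = 1268 rad/s; BW = Δω/(2π) = 201.8 Hz.

(a) f₀ = 129 Hz  (b) Q = 0.6391  (c) BW = 201.8 Hz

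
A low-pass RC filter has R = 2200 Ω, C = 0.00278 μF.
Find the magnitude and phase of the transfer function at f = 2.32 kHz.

Step 1 — Angular frequency: ω = 2π·2320 = 1.458e+04 rad/s.
Step 2 — Transfer function: H(jω) = 1/(1 + jωRC).
Step 3 — Denominator: 1 + jωRC = 1 + j·1.458e+04·2200·2.78e-09 = 1 + j0.08915.
Step 4 — H = 0.9921 - j0.08845.
Step 5 — Magnitude: |H| = 0.996 (-0.0 dB); phase: φ = -5.1°.

|H| = 0.996 (-0.0 dB), φ = -5.1°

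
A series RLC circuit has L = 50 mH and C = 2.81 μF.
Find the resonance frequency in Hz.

Step 1 — Resonance condition Im(Z)=0 gives ω₀ = 1/√(LC).
Step 2 — ω₀ = 1/√(0.05·2.81e-06) = 2668 rad/s.
Step 3 — f₀ = ω₀/(2π) = 424.6 Hz.

f₀ = 424.6 Hz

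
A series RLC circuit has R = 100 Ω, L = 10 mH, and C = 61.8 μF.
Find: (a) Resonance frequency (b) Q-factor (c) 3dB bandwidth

Step 1 — Resonance: ω₀ = 1/√(LC) = 1/√(0.01·6.18e-05) = 1272 rad/s.
Step 2 — f₀ = ω₀/(2π) = 202.5 Hz.
Step 3 — Series Q: Q = ω₀L/R = 1272·0.01/100 = 0.1272.
Step 4 — Bandwidth: Δω = ω₀/Q = 1e+04 rad/s; BW = Δω/(2π) = 1592 Hz.

(a) f₀ = 202.5 Hz  (b) Q = 0.1272  (c) BW = 1592 Hz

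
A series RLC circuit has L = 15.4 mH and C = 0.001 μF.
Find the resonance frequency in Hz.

Step 1 — Resonance condition Im(Z)=0 gives ω₀ = 1/√(LC).
Step 2 — ω₀ = 1/√(0.0154·1e-09) = 2.548e+05 rad/s.
Step 3 — f₀ = ω₀/(2π) = 4.056e+04 Hz.

f₀ = 4.056e+04 Hz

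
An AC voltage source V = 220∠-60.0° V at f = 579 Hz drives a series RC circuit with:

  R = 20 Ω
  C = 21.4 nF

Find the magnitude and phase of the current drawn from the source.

Step 1 — Angular frequency: ω = 2π·f = 2π·579 = 3638 rad/s.
Step 2 — Component impedances:
  R: Z = R = 20 Ω
  C: Z = 1/(jωC) = -j/(ω·C) = 0 - j1.284e+04 Ω
Step 3 — Series combination: Z_total = R + C = 20 - j1.284e+04 Ω = 1.284e+04∠-89.9° Ω.
Step 4 — Source phasor: V = 220∠-60.0° V = 110 - j190.5 V.
Step 5 — Ohm's law: I = V / Z_total = (110 - j190.5) / (20 - j1.284e+04) = 0.01485 + j0.008541 A.
Step 6 — Convert to polar: |I| = 0.01713 A, ∠I = 29.9°.

I = 0.01713∠29.9° A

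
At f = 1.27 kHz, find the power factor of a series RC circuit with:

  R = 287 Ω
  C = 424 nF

Step 1 — Angular frequency: ω = 2π·f = 2π·1270 = 7980 rad/s.
Step 2 — Component impedances:
  R: Z = R = 287 Ω
  C: Z = 1/(jωC) = -j/(ω·C) = 0 - j295.6 Ω
Step 3 — Series combination: Z_total = R + C = 287 - j295.6 Ω = 412∠-45.8° Ω.
Step 4 — Power factor: PF = cos(φ) = Re(Z)/|Z| = 287/412 = 0.6966.
Step 5 — Type: Im(Z) = -295.6 ⇒ leading (phase φ = -45.8°).

PF = 0.6966 (leading, φ = -45.8°)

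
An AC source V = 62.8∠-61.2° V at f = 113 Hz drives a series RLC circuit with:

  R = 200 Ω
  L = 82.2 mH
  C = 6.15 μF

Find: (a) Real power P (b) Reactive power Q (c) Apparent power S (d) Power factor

Step 1 — Angular frequency: ω = 2π·f = 2π·113 = 710 rad/s.
Step 2 — Component impedances:
  R: Z = R = 200 Ω
  L: Z = jωL = j·710·0.0822 = 0 + j58.36 Ω
  C: Z = 1/(jωC) = -j/(ω·C) = 0 - j229 Ω
Step 3 — Series combination: Z_total = R + L + C = 200 - j170.7 Ω = 262.9∠-40.5° Ω.
Step 4 — Source phasor: V = 62.8∠-61.2° V = 30.25 - j55.03 V.
Step 5 — Current: I = V / Z = 0.2234 - j0.08454 A = 0.2389∠-20.7° A.
Step 6 — Complex power: S = V·I* = 11.41 - j9.737 VA.
Step 7 — Real power: P = Re(S) = 11.41 W.
Step 8 — Reactive power: Q = Im(S) = -9.737 VAR.
Step 9 — Apparent power: |S| = 15 VA.
Step 10 — Power factor: PF = P/|S| = 0.7607 (leading).

(a) P = 11.41 W  (b) Q = -9.737 VAR  (c) S = 15 VA  (d) PF = 0.7607 (leading)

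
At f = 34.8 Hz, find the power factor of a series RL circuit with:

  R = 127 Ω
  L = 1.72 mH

Step 1 — Angular frequency: ω = 2π·f = 2π·34.8 = 218.7 rad/s.
Step 2 — Component impedances:
  R: Z = R = 127 Ω
  L: Z = jωL = j·218.7·0.00172 = 0 + j0.3761 Ω
Step 3 — Series combination: Z_total = R + L = 127 + j0.3761 Ω = 127∠0.2° Ω.
Step 4 — Power factor: PF = cos(φ) = Re(Z)/|Z| = 127/127 = 1.
Step 5 — Type: Im(Z) = 0.3761 ⇒ lagging (phase φ = 0.2°).

PF = 1 (lagging, φ = 0.2°)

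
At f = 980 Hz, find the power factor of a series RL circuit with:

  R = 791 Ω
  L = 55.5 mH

Step 1 — Angular frequency: ω = 2π·f = 2π·980 = 6158 rad/s.
Step 2 — Component impedances:
  R: Z = R = 791 Ω
  L: Z = jωL = j·6158·0.0555 = 0 + j341.7 Ω
Step 3 — Series combination: Z_total = R + L = 791 + j341.7 Ω = 861.7∠23.4° Ω.
Step 4 — Power factor: PF = cos(φ) = Re(Z)/|Z| = 791/861.7 = 0.918.
Step 5 — Type: Im(Z) = 341.7 ⇒ lagging (phase φ = 23.4°).

PF = 0.918 (lagging, φ = 23.4°)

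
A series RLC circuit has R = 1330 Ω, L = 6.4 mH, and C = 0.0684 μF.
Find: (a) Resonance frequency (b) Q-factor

Step 1 — Resonance condition Im(Z)=0 gives ω₀ = 1/√(LC).
Step 2 — ω₀ = 1/√(0.0064·6.84e-08) = 4.779e+04 rad/s.
Step 3 — f₀ = ω₀/(2π) = 7607 Hz.
Step 4 — Series Q: Q = ω₀L/R = 4.779e+04·0.0064/1330 = 0.23.

(a) f₀ = 7607 Hz  (b) Q = 0.23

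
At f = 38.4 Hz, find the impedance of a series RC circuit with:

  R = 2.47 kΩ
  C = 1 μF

Step 1 — Angular frequency: ω = 2π·f = 2π·38.4 = 241.3 rad/s.
Step 2 — Component impedances:
  R: Z = R = 2470 Ω
  C: Z = 1/(jωC) = -j/(ω·C) = 0 - j4145 Ω
Step 3 — Series combination: Z_total = R + C = 2470 - j4145 Ω = 4825∠-59.2° Ω.

Z = 2470 - j4145 Ω = 4825∠-59.2° Ω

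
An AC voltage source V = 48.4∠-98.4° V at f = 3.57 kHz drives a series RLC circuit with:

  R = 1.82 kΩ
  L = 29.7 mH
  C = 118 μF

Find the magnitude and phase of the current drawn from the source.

Step 1 — Angular frequency: ω = 2π·f = 2π·3570 = 2.243e+04 rad/s.
Step 2 — Component impedances:
  R: Z = R = 1820 Ω
  L: Z = jωL = j·2.243e+04·0.0297 = 0 + j666.2 Ω
  C: Z = 1/(jωC) = -j/(ω·C) = 0 - j0.3778 Ω
Step 3 — Series combination: Z_total = R + L + C = 1820 + j665.8 Ω = 1938∠20.1° Ω.
Step 4 — Source phasor: V = 48.4∠-98.4° V = -7.07 - j47.88 V.
Step 5 — Ohm's law: I = V / Z_total = (-7.07 - j47.88) / (1820 + j665.8) = -0.01191 - j0.02195 A.
Step 6 — Convert to polar: |I| = 0.02497 A, ∠I = -118.5°.

I = 0.02497∠-118.5° A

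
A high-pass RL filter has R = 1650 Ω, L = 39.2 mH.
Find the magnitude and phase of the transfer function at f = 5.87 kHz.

Step 1 — Angular frequency: ω = 2π·5870 = 3.688e+04 rad/s.
Step 2 — Transfer function: H(jω) = jωL/(R + jωL).
Step 3 — Numerator jωL = j·1446; denominator R + jωL = 1650 + j1446.
Step 4 — H = 0.4343 + j0.4957.
Step 5 — Magnitude: |H| = 0.659 (-3.6 dB); phase: φ = 48.8°.

|H| = 0.659 (-3.6 dB), φ = 48.8°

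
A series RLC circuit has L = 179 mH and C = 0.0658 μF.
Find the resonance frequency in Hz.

Step 1 — Resonance condition Im(Z)=0 gives ω₀ = 1/√(LC).
Step 2 — ω₀ = 1/√(0.179·6.58e-08) = 9214 rad/s.
Step 3 — f₀ = ω₀/(2π) = 1466 Hz.

f₀ = 1466 Hz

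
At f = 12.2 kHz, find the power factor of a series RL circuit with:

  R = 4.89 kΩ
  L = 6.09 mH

Step 1 — Angular frequency: ω = 2π·f = 2π·1.22e+04 = 7.665e+04 rad/s.
Step 2 — Component impedances:
  R: Z = R = 4890 Ω
  L: Z = jωL = j·7.665e+04·0.00609 = 0 + j466.8 Ω
Step 3 — Series combination: Z_total = R + L = 4890 + j466.8 Ω = 4912∠5.5° Ω.
Step 4 — Power factor: PF = cos(φ) = Re(Z)/|Z| = 4890/4912 = 0.9955.
Step 5 — Type: Im(Z) = 466.8 ⇒ lagging (phase φ = 5.5°).

PF = 0.9955 (lagging, φ = 5.5°)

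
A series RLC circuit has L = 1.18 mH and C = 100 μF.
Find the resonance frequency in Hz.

Step 1 — Resonance condition Im(Z)=0 gives ω₀ = 1/√(LC).
Step 2 — ω₀ = 1/√(0.00118·0.0001) = 2911 rad/s.
Step 3 — f₀ = ω₀/(2π) = 463.3 Hz.

f₀ = 463.3 Hz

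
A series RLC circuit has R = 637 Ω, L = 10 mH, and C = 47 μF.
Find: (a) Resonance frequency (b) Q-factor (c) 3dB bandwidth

Step 1 — Resonance: ω₀ = 1/√(LC) = 1/√(0.01·4.7e-05) = 1459 rad/s.
Step 2 — f₀ = ω₀/(2π) = 232.2 Hz.
Step 3 — Series Q: Q = ω₀L/R = 1459·0.01/637 = 0.0229.
Step 4 — Bandwidth: Δω = ω₀/Q = 6.37e+04 rad/s; BW = Δω/(2π) = 1.014e+04 Hz.

(a) f₀ = 232.2 Hz  (b) Q = 0.0229  (c) BW = 1.014e+04 Hz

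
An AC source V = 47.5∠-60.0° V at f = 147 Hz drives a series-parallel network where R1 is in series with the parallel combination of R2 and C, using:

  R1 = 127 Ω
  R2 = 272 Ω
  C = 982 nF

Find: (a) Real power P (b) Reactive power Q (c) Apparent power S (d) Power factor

Step 1 — Angular frequency: ω = 2π·f = 2π·147 = 923.6 rad/s.
Step 2 — Component impedances:
  R1: Z = R = 127 Ω
  R2: Z = R = 272 Ω
  C: Z = 1/(jωC) = -j/(ω·C) = 0 - j1103 Ω
Step 3 — Parallel branch: R2 || C = 1/(1/R2 + 1/C) = 256.4 - j63.25 Ω.
Step 4 — Series with R1: Z_total = R1 + (R2 || C) = 383.4 - j63.25 Ω = 388.6∠-9.4° Ω.
Step 5 — Source phasor: V = 47.5∠-60.0° V = 23.75 - j41.14 V.
Step 6 — Current: I = V / Z = 0.07754 - j0.0945 A = 0.1222∠-50.6° A.
Step 7 — Complex power: S = V·I* = 5.729 - j0.9452 VA.
Step 8 — Real power: P = Re(S) = 5.729 W.
Step 9 — Reactive power: Q = Im(S) = -0.9452 VAR.
Step 10 — Apparent power: |S| = 5.806 VA.
Step 11 — Power factor: PF = P/|S| = 0.9867 (leading).

(a) P = 5.729 W  (b) Q = -0.9452 VAR  (c) S = 5.806 VA  (d) PF = 0.9867 (leading)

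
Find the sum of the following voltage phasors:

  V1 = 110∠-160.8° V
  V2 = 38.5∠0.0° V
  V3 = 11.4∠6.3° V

Step 1 — Convert each phasor to rectangular form:
  V1 = 110·(cos(-160.8°) + j·sin(-160.8°)) = -103.9 - j36.18 V
  V2 = 38.5·(cos(0.0°) + j·sin(0.0°)) = 38.5 V
  V3 = 11.4·(cos(6.3°) + j·sin(6.3°)) = 11.33 + j1.251 V
Step 2 — Sum components: V_total = -54.05 - j34.92 V.
Step 3 — Convert to polar: |V_total| = 64.35 V, ∠V_total = -147.1°.

V_total = 64.35∠-147.1° V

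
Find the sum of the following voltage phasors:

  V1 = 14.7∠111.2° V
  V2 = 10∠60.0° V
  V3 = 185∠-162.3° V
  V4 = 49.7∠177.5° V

Step 1 — Convert each phasor to rectangular form:
  V1 = 14.7·(cos(111.2°) + j·sin(111.2°)) = -5.316 + j13.71 V
  V2 = 10·(cos(60.0°) + j·sin(60.0°)) = 5 + j8.66 V
  V3 = 185·(cos(-162.3°) + j·sin(-162.3°)) = -176.2 - j56.25 V
  V4 = 49.7·(cos(177.5°) + j·sin(177.5°)) = -49.65 + j2.168 V
Step 2 — Sum components: V_total = -226.2 - j31.71 V.
Step 3 — Convert to polar: |V_total| = 228.4 V, ∠V_total = -172.0°.

V_total = 228.4∠-172.0° V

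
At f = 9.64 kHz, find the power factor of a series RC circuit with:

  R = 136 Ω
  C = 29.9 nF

Step 1 — Angular frequency: ω = 2π·f = 2π·9640 = 6.057e+04 rad/s.
Step 2 — Component impedances:
  R: Z = R = 136 Ω
  C: Z = 1/(jωC) = -j/(ω·C) = 0 - j552.2 Ω
Step 3 — Series combination: Z_total = R + C = 136 - j552.2 Ω = 568.7∠-76.2° Ω.
Step 4 — Power factor: PF = cos(φ) = Re(Z)/|Z| = 136/568.67 = 0.2392.
Step 5 — Type: Im(Z) = -552.2 ⇒ leading (phase φ = -76.2°).

PF = 0.2392 (leading, φ = -76.2°)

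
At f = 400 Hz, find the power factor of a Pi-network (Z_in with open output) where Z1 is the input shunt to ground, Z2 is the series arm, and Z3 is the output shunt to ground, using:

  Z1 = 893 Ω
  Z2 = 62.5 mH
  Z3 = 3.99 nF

Step 1 — Angular frequency: ω = 2π·f = 2π·400 = 2513 rad/s.
Step 2 — Component impedances:
  Z1: Z = R = 893 Ω
  Z2: Z = jωL = j·2513·0.0625 = 0 + j157.1 Ω
  Z3: Z = 1/(jωC) = -j/(ω·C) = 0 - j9.972e+04 Ω
Step 3 — With open output, the series arm Z2 and the output shunt Z3 appear in series to ground: Z2 + Z3 = 0 - j9.956e+04 Ω.
Step 4 — Parallel with input shunt Z1: Z_in = Z1 || (Z2 + Z3) = 892.9 - j8.009 Ω = 893∠-0.5° Ω.
Step 5 — Power factor: PF = cos(φ) = Re(Z)/|Z| = 892.93/892.96 = 1.
Step 6 — Type: Im(Z) = -8.009 ⇒ leading (phase φ = -0.5°).

PF = 1 (leading, φ = -0.5°)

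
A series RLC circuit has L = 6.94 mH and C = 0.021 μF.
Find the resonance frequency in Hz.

Step 1 — Resonance condition Im(Z)=0 gives ω₀ = 1/√(LC).
Step 2 — ω₀ = 1/√(0.00694·2.1e-08) = 8.283e+04 rad/s.
Step 3 — f₀ = ω₀/(2π) = 1.318e+04 Hz.

f₀ = 1.318e+04 Hz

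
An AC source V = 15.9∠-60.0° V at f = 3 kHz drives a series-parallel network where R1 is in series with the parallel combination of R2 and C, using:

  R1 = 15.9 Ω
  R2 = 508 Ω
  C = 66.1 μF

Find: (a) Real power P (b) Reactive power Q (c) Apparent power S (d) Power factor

Step 1 — Angular frequency: ω = 2π·f = 2π·3000 = 1.885e+04 rad/s.
Step 2 — Component impedances:
  R1: Z = R = 15.9 Ω
  R2: Z = R = 508 Ω
  C: Z = 1/(jωC) = -j/(ω·C) = 0 - j0.8026 Ω
Step 3 — Parallel branch: R2 || C = 1/(1/R2 + 1/C) = 0.001268 - j0.8026 Ω.
Step 4 — Series with R1: Z_total = R1 + (R2 || C) = 15.9 - j0.8026 Ω = 15.92∠-2.9° Ω.
Step 5 — Source phasor: V = 15.9∠-60.0° V = 7.95 - j13.77 V.
Step 6 — Current: I = V / Z = 0.5423 - j0.8386 A = 0.9986∠-57.1° A.
Step 7 — Complex power: S = V·I* = 15.86 - j0.8004 VA.
Step 8 — Real power: P = Re(S) = 15.86 W.
Step 9 — Reactive power: Q = Im(S) = -0.8004 VAR.
Step 10 — Apparent power: |S| = 15.88 VA.
Step 11 — Power factor: PF = P/|S| = 0.9987 (leading).

(a) P = 15.86 W  (b) Q = -0.8004 VAR  (c) S = 15.88 VA  (d) PF = 0.9987 (leading)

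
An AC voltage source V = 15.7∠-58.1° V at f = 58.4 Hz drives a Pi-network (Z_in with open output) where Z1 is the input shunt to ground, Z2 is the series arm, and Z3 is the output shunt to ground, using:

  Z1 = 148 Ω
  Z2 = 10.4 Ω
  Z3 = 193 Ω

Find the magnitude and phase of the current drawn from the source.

Step 1 — Angular frequency: ω = 2π·f = 2π·58.4 = 366.9 rad/s.
Step 2 — Component impedances:
  Z1: Z = R = 148 Ω
  Z2: Z = R = 10.4 Ω
  Z3: Z = R = 193 Ω
Step 3 — With open output, the series arm Z2 and the output shunt Z3 appear in series to ground: Z2 + Z3 = 203.4 Ω.
Step 4 — Parallel with input shunt Z1: Z_in = Z1 || (Z2 + Z3) = 85.67 Ω = 85.67∠0.0° Ω.
Step 5 — Source phasor: V = 15.7∠-58.1° V = 8.296 - j13.33 V.
Step 6 — Ohm's law: I = V / Z_total = (8.296 - j13.33) / (85.67) = 0.09685 - j0.1556 A.
Step 7 — Convert to polar: |I| = 0.1833 A, ∠I = -58.1°.

I = 0.1833∠-58.1° A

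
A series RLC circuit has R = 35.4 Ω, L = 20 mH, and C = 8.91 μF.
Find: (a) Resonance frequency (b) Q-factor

Step 1 — Resonance condition Im(Z)=0 gives ω₀ = 1/√(LC).
Step 2 — ω₀ = 1/√(0.02·8.91e-06) = 2369 rad/s.
Step 3 — f₀ = ω₀/(2π) = 377 Hz.
Step 4 — Series Q: Q = ω₀L/R = 2369·0.02/35.4 = 1.338.

(a) f₀ = 377 Hz  (b) Q = 1.338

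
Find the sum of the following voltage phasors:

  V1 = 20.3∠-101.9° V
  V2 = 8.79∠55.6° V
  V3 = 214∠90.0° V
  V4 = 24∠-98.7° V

Step 1 — Convert each phasor to rectangular form:
  V1 = 20.3·(cos(-101.9°) + j·sin(-101.9°)) = -4.186 - j19.86 V
  V2 = 8.79·(cos(55.6°) + j·sin(55.6°)) = 4.966 + j7.253 V
  V3 = 214·(cos(90.0°) + j·sin(90.0°)) = 0 + j214 V
  V4 = 24·(cos(-98.7°) + j·sin(-98.7°)) = -3.63 - j23.72 V
Step 2 — Sum components: V_total = -2.85 + j177.7 V.
Step 3 — Convert to polar: |V_total| = 177.7 V, ∠V_total = 90.9°.

V_total = 177.7∠90.9° V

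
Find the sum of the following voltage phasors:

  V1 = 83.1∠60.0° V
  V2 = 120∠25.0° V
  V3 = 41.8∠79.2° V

Step 1 — Convert each phasor to rectangular form:
  V1 = 83.1·(cos(60.0°) + j·sin(60.0°)) = 41.55 + j71.97 V
  V2 = 120·(cos(25.0°) + j·sin(25.0°)) = 108.8 + j50.71 V
  V3 = 41.8·(cos(79.2°) + j·sin(79.2°)) = 7.833 + j41.06 V
Step 2 — Sum components: V_total = 158.1 + j163.7 V.
Step 3 — Convert to polar: |V_total| = 227.6 V, ∠V_total = 46.0°.

V_total = 227.6∠46.0° V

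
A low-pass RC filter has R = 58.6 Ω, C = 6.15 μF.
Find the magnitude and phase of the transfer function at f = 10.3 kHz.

Step 1 — Angular frequency: ω = 2π·1.03e+04 = 6.472e+04 rad/s.
Step 2 — Transfer function: H(jω) = 1/(1 + jωRC).
Step 3 — Denominator: 1 + jωRC = 1 + j·6.472e+04·58.6·6.15e-06 = 1 + j23.32.
Step 4 — H = 0.001835 - j0.0428.
Step 5 — Magnitude: |H| = 0.04284 (-27.4 dB); phase: φ = -87.5°.

|H| = 0.04284 (-27.4 dB), φ = -87.5°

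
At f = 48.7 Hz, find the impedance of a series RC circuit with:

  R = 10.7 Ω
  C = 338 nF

Step 1 — Angular frequency: ω = 2π·f = 2π·48.7 = 306 rad/s.
Step 2 — Component impedances:
  R: Z = R = 10.7 Ω
  C: Z = 1/(jωC) = -j/(ω·C) = 0 - j9669 Ω
Step 3 — Series combination: Z_total = R + C = 10.7 - j9669 Ω = 9669∠-89.9° Ω.

Z = 10.7 - j9669 Ω = 9669∠-89.9° Ω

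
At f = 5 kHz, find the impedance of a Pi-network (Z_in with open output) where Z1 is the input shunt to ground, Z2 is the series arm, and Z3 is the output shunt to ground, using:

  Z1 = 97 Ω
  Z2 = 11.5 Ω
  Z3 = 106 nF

Step 1 — Angular frequency: ω = 2π·f = 2π·5000 = 3.142e+04 rad/s.
Step 2 — Component impedances:
  Z1: Z = R = 97 Ω
  Z2: Z = R = 11.5 Ω
  Z3: Z = 1/(jωC) = -j/(ω·C) = 0 - j300.3 Ω
Step 3 — With open output, the series arm Z2 and the output shunt Z3 appear in series to ground: Z2 + Z3 = 11.5 - j300.3 Ω.
Step 4 — Parallel with input shunt Z1: Z_in = Z1 || (Z2 + Z3) = 86.99 - j27.71 Ω = 91.29∠-17.7° Ω.

Z = 86.99 - j27.71 Ω = 91.29∠-17.7° Ω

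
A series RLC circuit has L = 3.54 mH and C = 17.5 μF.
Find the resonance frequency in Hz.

Step 1 — Resonance condition Im(Z)=0 gives ω₀ = 1/√(LC).
Step 2 — ω₀ = 1/√(0.00354·1.75e-05) = 4018 rad/s.
Step 3 — f₀ = ω₀/(2π) = 639.4 Hz.

f₀ = 639.4 Hz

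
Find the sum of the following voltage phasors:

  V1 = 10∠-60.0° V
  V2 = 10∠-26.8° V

Step 1 — Convert each phasor to rectangular form:
  V1 = 10·(cos(-60.0°) + j·sin(-60.0°)) = 5 - j8.66 V
  V2 = 10·(cos(-26.8°) + j·sin(-26.8°)) = 8.926 - j4.509 V
Step 2 — Sum components: V_total = 13.93 - j13.17 V.
Step 3 — Convert to polar: |V_total| = 19.17 V, ∠V_total = -43.4°.

V_total = 19.17∠-43.4° V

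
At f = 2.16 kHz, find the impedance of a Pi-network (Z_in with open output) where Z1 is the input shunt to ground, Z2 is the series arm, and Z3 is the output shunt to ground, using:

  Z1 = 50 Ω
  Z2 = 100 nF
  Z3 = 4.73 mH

Step 1 — Angular frequency: ω = 2π·f = 2π·2160 = 1.357e+04 rad/s.
Step 2 — Component impedances:
  Z1: Z = R = 50 Ω
  Z2: Z = 1/(jωC) = -j/(ω·C) = 0 - j736.8 Ω
  Z3: Z = jωL = j·1.357e+04·0.00473 = 0 + j64.19 Ω
Step 3 — With open output, the series arm Z2 and the output shunt Z3 appear in series to ground: Z2 + Z3 = 0 - j672.6 Ω.
Step 4 — Parallel with input shunt Z1: Z_in = Z1 || (Z2 + Z3) = 49.73 - j3.696 Ω = 49.86∠-4.3° Ω.

Z = 49.73 - j3.696 Ω = 49.86∠-4.3° Ω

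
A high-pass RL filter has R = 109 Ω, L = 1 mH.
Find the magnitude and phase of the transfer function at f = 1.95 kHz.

Step 1 — Angular frequency: ω = 2π·1950 = 1.225e+04 rad/s.
Step 2 — Transfer function: H(jω) = jωL/(R + jωL).
Step 3 — Numerator jωL = j·12.25; denominator R + jωL = 109 + j12.25.
Step 4 — H = 0.01248 + j0.111.
Step 5 — Magnitude: |H| = 0.1117 (-19.0 dB); phase: φ = 83.6°.

|H| = 0.1117 (-19.0 dB), φ = 83.6°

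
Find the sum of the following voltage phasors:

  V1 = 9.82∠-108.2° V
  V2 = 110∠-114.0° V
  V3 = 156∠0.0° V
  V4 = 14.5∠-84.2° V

Step 1 — Convert each phasor to rectangular form:
  V1 = 9.82·(cos(-108.2°) + j·sin(-108.2°)) = -3.067 - j9.329 V
  V2 = 110·(cos(-114.0°) + j·sin(-114.0°)) = -44.74 - j100.5 V
  V3 = 156·(cos(0.0°) + j·sin(0.0°)) = 156 V
  V4 = 14.5·(cos(-84.2°) + j·sin(-84.2°)) = 1.465 - j14.43 V
Step 2 — Sum components: V_total = 109.7 - j124.2 V.
Step 3 — Convert to polar: |V_total| = 165.7 V, ∠V_total = -48.6°.

V_total = 165.7∠-48.6° V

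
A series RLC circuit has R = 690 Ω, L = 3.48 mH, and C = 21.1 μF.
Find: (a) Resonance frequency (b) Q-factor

Step 1 — Resonance condition Im(Z)=0 gives ω₀ = 1/√(LC).
Step 2 — ω₀ = 1/√(0.00348·2.11e-05) = 3690 rad/s.
Step 3 — f₀ = ω₀/(2π) = 587.3 Hz.
Step 4 — Series Q: Q = ω₀L/R = 3690·0.00348/690 = 0.01861.

(a) f₀ = 587.3 Hz  (b) Q = 0.01861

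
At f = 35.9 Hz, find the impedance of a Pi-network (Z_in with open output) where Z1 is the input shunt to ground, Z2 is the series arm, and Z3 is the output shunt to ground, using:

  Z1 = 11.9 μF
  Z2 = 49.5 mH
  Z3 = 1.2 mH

Step 1 — Angular frequency: ω = 2π·f = 2π·35.9 = 225.6 rad/s.
Step 2 — Component impedances:
  Z1: Z = 1/(jωC) = -j/(ω·C) = 0 - j372.5 Ω
  Z2: Z = jωL = j·225.6·0.0495 = 0 + j11.17 Ω
  Z3: Z = jωL = j·225.6·0.0012 = 0 + j0.2707 Ω
Step 3 — With open output, the series arm Z2 and the output shunt Z3 appear in series to ground: Z2 + Z3 = 0 + j11.44 Ω.
Step 4 — Parallel with input shunt Z1: Z_in = Z1 || (Z2 + Z3) = 0 + j11.8 Ω = 11.8∠90.0° Ω.

Z = 0 + j11.8 Ω = 11.8∠90.0° Ω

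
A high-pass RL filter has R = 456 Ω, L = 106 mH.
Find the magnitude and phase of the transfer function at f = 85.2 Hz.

Step 1 — Angular frequency: ω = 2π·85.2 = 535.3 rad/s.
Step 2 — Transfer function: H(jω) = jωL/(R + jωL).
Step 3 — Numerator jωL = j·56.74; denominator R + jωL = 456 + j56.74.
Step 4 — H = 0.01525 + j0.1225.
Step 5 — Magnitude: |H| = 0.1235 (-18.2 dB); phase: φ = 82.9°.

|H| = 0.1235 (-18.2 dB), φ = 82.9°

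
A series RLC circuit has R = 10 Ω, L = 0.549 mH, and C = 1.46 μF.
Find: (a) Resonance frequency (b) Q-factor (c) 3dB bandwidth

Step 1 — Resonance condition Im(Z)=0 gives ω₀ = 1/√(LC).
Step 2 — ω₀ = 1/√(0.000549·1.46e-06) = 3.532e+04 rad/s.
Step 3 — f₀ = ω₀/(2π) = 5622 Hz.
Step 4 — Series Q: Q = ω₀L/R = 3.532e+04·0.000549/10 = 1.939.
Step 5 — 3dB bandwidth: Δω = ω₀/Q = 1.821e+04 rad/s; BW = Δω/(2π) = 2899 Hz.

(a) f₀ = 5622 Hz  (b) Q = 1.939  (c) BW = 2899 Hz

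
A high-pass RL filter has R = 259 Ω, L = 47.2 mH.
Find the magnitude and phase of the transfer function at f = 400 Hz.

Step 1 — Angular frequency: ω = 2π·400 = 2513 rad/s.
Step 2 — Transfer function: H(jω) = jωL/(R + jωL).
Step 3 — Numerator jωL = j·118.6; denominator R + jωL = 259 + j118.6.
Step 4 — H = 0.1734 + j0.3786.
Step 5 — Magnitude: |H| = 0.4164 (-7.6 dB); phase: φ = 65.4°.

|H| = 0.4164 (-7.6 dB), φ = 65.4°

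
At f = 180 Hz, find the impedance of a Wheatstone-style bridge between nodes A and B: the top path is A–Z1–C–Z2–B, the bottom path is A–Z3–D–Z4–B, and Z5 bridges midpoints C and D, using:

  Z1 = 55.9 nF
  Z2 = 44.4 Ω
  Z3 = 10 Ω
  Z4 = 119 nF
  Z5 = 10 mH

Step 1 — Angular frequency: ω = 2π·f = 2π·180 = 1131 rad/s.
Step 2 — Component impedances:
  Z1: Z = 1/(jωC) = -j/(ω·C) = 0 - j1.582e+04 Ω
  Z2: Z = R = 44.4 Ω
  Z3: Z = R = 10 Ω
  Z4: Z = 1/(jωC) = -j/(ω·C) = 0 - j7430 Ω
  Z5: Z = jωL = j·1131·0.01 = 0 + j11.31 Ω
Step 3 — Bridge requires nodal analysis (the Z5 bridge couples midpoints C and D, so the two paths cannot be reduced to a simple series/parallel combination). Setting node B to ground and injecting 1 A at node A, the 3-node admittance system at A, C, D solves to V_A = Z_AB = 54.55 + j11.06 Ω = 55.66∠11.5° Ω.

Z = 54.55 + j11.06 Ω = 55.66∠11.5° Ω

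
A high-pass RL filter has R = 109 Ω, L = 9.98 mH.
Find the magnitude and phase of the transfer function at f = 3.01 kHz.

Step 1 — Angular frequency: ω = 2π·3010 = 1.891e+04 rad/s.
Step 2 — Transfer function: H(jω) = jωL/(R + jωL).
Step 3 — Numerator jωL = j·188.7; denominator R + jωL = 109 + j188.7.
Step 4 — H = 0.7499 + j0.4331.
Step 5 — Magnitude: |H| = 0.866 (-1.2 dB); phase: φ = 30.0°.

|H| = 0.866 (-1.2 dB), φ = 30.0°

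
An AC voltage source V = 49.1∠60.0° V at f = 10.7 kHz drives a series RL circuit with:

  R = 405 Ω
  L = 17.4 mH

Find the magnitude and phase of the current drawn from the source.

Step 1 — Angular frequency: ω = 2π·f = 2π·1.07e+04 = 6.723e+04 rad/s.
Step 2 — Component impedances:
  R: Z = R = 405 Ω
  L: Z = jωL = j·6.723e+04·0.0174 = 0 + j1170 Ω
Step 3 — Series combination: Z_total = R + L = 405 + j1170 Ω = 1238∠70.9° Ω.
Step 4 — Source phasor: V = 49.1∠60.0° V = 24.55 + j42.52 V.
Step 5 — Ohm's law: I = V / Z_total = (24.55 + j42.52) / (405 + j1170) = 0.03895 - j0.007503 A.
Step 6 — Convert to polar: |I| = 0.03966 A, ∠I = -10.9°.

I = 0.03966∠-10.9° A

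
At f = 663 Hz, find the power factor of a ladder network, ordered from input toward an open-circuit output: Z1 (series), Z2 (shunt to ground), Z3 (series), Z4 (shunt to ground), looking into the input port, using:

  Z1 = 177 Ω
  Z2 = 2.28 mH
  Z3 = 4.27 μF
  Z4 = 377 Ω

Step 1 — Angular frequency: ω = 2π·f = 2π·663 = 4166 rad/s.
Step 2 — Component impedances:
  Z1: Z = R = 177 Ω
  Z2: Z = jωL = j·4166·0.00228 = 0 + j9.498 Ω
  Z3: Z = 1/(jωC) = -j/(ω·C) = 0 - j56.22 Ω
  Z4: Z = R = 377 Ω
Step 3 — Ladder network (open output): work backward from the far end, alternating series and parallel combinations. Z_in = 177.2 + j9.527 Ω = 177.5∠3.1° Ω.
Step 4 — Power factor: PF = cos(φ) = Re(Z)/|Z| = 177.24/177.49 = 0.9986.
Step 5 — Type: Im(Z) = 9.527 ⇒ lagging (phase φ = 3.1°).

PF = 0.9986 (lagging, φ = 3.1°)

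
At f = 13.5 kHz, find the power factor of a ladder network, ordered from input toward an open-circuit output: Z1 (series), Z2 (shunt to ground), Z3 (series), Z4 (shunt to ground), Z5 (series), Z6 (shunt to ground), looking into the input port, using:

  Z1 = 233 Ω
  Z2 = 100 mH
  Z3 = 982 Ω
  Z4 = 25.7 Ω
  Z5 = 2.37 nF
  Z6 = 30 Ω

Step 1 — Angular frequency: ω = 2π·f = 2π·1.35e+04 = 8.482e+04 rad/s.
Step 2 — Component impedances:
  Z1: Z = R = 233 Ω
  Z2: Z = jωL = j·8.482e+04·0.1 = 0 + j8482 Ω
  Z3: Z = R = 982 Ω
  Z4: Z = R = 25.7 Ω
  Z5: Z = 1/(jωC) = -j/(ω·C) = 0 - j4974 Ω
  Z6: Z = R = 30 Ω
Step 3 — Ladder network (open output): work backward from the far end, alternating series and parallel combinations. Z_in = 1227 + j117.9 Ω = 1232∠5.5° Ω.
Step 4 — Power factor: PF = cos(φ) = Re(Z)/|Z| = 1226.7/1232.4 = 0.9954.
Step 5 — Type: Im(Z) = 117.9 ⇒ lagging (phase φ = 5.5°).

PF = 0.9954 (lagging, φ = 5.5°)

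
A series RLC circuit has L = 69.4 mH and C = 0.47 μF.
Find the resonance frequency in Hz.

Step 1 — Resonance condition Im(Z)=0 gives ω₀ = 1/√(LC).
Step 2 — ω₀ = 1/√(0.0694·4.7e-07) = 5537 rad/s.
Step 3 — f₀ = ω₀/(2π) = 881.2 Hz.

f₀ = 881.2 Hz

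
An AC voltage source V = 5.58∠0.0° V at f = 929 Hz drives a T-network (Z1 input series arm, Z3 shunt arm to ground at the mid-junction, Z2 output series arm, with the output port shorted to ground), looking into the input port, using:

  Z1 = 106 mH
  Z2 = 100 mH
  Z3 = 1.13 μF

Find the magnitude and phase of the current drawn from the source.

Step 1 — Angular frequency: ω = 2π·f = 2π·929 = 5837 rad/s.
Step 2 — Component impedances:
  Z1: Z = jωL = j·5837·0.106 = 0 + j618.7 Ω
  Z2: Z = jωL = j·5837·0.1 = 0 + j583.7 Ω
  Z3: Z = 1/(jωC) = -j/(ω·C) = 0 - j151.6 Ω
Step 3 — With the output port shorted to ground, the output series arm Z2 runs from the junction to ground; the shunt arm Z3 also runs from the junction to ground. They appear in parallel: Z3 || Z2 = 0 - j204.8 Ω.
Step 4 — Series with input arm Z1: Z_in = Z1 + (Z3 || Z2) = 0 + j413.9 Ω = 413.9∠90.0° Ω.
Step 5 — Source phasor: V = 5.58∠0.0° V = 5.58 V.
Step 6 — Ohm's law: I = V / Z_total = (5.58) / (0 + j413.9) = 0 - j0.01348 A.
Step 7 — Convert to polar: |I| = 0.01348 A, ∠I = -90.0°.

I = 0.01348∠-90.0° A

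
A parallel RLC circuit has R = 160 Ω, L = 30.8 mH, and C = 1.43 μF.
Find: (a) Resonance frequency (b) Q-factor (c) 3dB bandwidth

Step 1 — Resonance: ω₀ = 1/√(LC) = 1/√(0.0308·1.43e-06) = 4765 rad/s.
Step 2 — f₀ = ω₀/(2π) = 758.4 Hz.
Step 3 — Parallel Q: Q = R/(ω₀L) = 160/(4765·0.0308) = 1.09.
Step 4 — Bandwidth: Δω = ω₀/Q = 4371 rad/s; BW = Δω/(2π) = 695.6 Hz.

(a) f₀ = 758.4 Hz  (b) Q = 1.09  (c) BW = 695.6 Hz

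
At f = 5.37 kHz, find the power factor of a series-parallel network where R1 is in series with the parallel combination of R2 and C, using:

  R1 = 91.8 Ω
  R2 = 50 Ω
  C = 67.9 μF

Step 1 — Angular frequency: ω = 2π·f = 2π·5370 = 3.374e+04 rad/s.
Step 2 — Component impedances:
  R1: Z = R = 91.8 Ω
  R2: Z = R = 50 Ω
  C: Z = 1/(jωC) = -j/(ω·C) = 0 - j0.4365 Ω
Step 3 — Parallel branch: R2 || C = 1/(1/R2 + 1/C) = 0.00381 - j0.4365 Ω.
Step 4 — Series with R1: Z_total = R1 + (R2 || C) = 91.8 - j0.4365 Ω = 91.8∠-0.3° Ω.
Step 5 — Power factor: PF = cos(φ) = Re(Z)/|Z| = 91.8/91.8 = 1.
Step 6 — Type: Im(Z) = -0.4365 ⇒ leading (phase φ = -0.3°).

PF = 1 (leading, φ = -0.3°)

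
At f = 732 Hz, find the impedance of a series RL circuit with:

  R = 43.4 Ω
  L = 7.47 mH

Step 1 — Angular frequency: ω = 2π·f = 2π·732 = 4599 rad/s.
Step 2 — Component impedances:
  R: Z = R = 43.4 Ω
  L: Z = jωL = j·4599·0.00747 = 0 + j34.36 Ω
Step 3 — Series combination: Z_total = R + L = 43.4 + j34.36 Ω = 55.35∠38.4° Ω.

Z = 43.4 + j34.36 Ω = 55.35∠38.4° Ω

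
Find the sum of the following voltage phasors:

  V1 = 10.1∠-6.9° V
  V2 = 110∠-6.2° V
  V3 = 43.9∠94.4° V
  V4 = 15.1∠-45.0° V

Step 1 — Convert each phasor to rectangular form:
  V1 = 10.1·(cos(-6.9°) + j·sin(-6.9°)) = 10.03 - j1.213 V
  V2 = 110·(cos(-6.2°) + j·sin(-6.2°)) = 109.4 - j11.88 V
  V3 = 43.9·(cos(94.4°) + j·sin(94.4°)) = -3.368 + j43.77 V
  V4 = 15.1·(cos(-45.0°) + j·sin(-45.0°)) = 10.68 - j10.68 V
Step 2 — Sum components: V_total = 126.7 + j20 V.
Step 3 — Convert to polar: |V_total| = 128.3 V, ∠V_total = 9.0°.

V_total = 128.3∠9.0° V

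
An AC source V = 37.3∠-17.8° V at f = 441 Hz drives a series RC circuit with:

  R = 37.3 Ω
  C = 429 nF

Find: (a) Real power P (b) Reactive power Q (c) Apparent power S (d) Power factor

Step 1 — Angular frequency: ω = 2π·f = 2π·441 = 2771 rad/s.
Step 2 — Component impedances:
  R: Z = R = 37.3 Ω
  C: Z = 1/(jωC) = -j/(ω·C) = 0 - j841.2 Ω
Step 3 — Series combination: Z_total = R + C = 37.3 - j841.2 Ω = 842.1∠-87.5° Ω.
Step 4 — Source phasor: V = 37.3∠-17.8° V = 35.51 - j11.4 V.
Step 5 — Current: I = V / Z = 0.0154 + j0.04153 A = 0.0443∠69.7° A.
Step 6 — Complex power: S = V·I* = 0.07319 - j1.651 VA.
Step 7 — Real power: P = Re(S) = 0.07319 W.
Step 8 — Reactive power: Q = Im(S) = -1.651 VAR.
Step 9 — Apparent power: |S| = 1.652 VA.
Step 10 — Power factor: PF = P/|S| = 0.0443 (leading).

(a) P = 0.07319 W  (b) Q = -1.651 VAR  (c) S = 1.652 VA  (d) PF = 0.0443 (leading)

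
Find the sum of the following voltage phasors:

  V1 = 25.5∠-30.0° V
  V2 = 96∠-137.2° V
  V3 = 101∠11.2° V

Step 1 — Convert each phasor to rectangular form:
  V1 = 25.5·(cos(-30.0°) + j·sin(-30.0°)) = 22.08 - j12.75 V
  V2 = 96·(cos(-137.2°) + j·sin(-137.2°)) = -70.44 - j65.23 V
  V3 = 101·(cos(11.2°) + j·sin(11.2°)) = 99.08 + j19.62 V
Step 2 — Sum components: V_total = 50.72 - j58.36 V.
Step 3 — Convert to polar: |V_total| = 77.32 V, ∠V_total = -49.0°.

V_total = 77.32∠-49.0° V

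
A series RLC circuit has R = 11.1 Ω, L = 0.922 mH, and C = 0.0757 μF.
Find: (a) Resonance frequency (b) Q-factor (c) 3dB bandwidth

Step 1 — Resonance condition Im(Z)=0 gives ω₀ = 1/√(LC).
Step 2 — ω₀ = 1/√(0.000922·7.57e-08) = 1.197e+05 rad/s.
Step 3 — f₀ = ω₀/(2π) = 1.905e+04 Hz.
Step 4 — Series Q: Q = ω₀L/R = 1.197e+05·0.000922/11.1 = 9.942.
Step 5 — 3dB bandwidth: Δω = ω₀/Q = 1.204e+04 rad/s; BW = Δω/(2π) = 1916 Hz.

(a) f₀ = 1.905e+04 Hz  (b) Q = 9.942  (c) BW = 1916 Hz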